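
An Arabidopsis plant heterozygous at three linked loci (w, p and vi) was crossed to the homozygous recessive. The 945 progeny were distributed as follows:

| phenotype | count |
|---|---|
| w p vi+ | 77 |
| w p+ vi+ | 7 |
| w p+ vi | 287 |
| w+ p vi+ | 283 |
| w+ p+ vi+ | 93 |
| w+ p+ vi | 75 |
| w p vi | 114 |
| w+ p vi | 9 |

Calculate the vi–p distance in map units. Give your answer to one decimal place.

The two most frequent reciprocal classes, w p+ vi and w+ p vi+, are the parental types, so the F1 was w p+ vi / w+ p vi+.
The two rarest classes, w p+ vi+ and w+ p vi, are the double crossovers. Comparing them with the parentals, only the vi allele has switched, so vi is the middle locus and the order is w – vi – p.
Crossovers in the vi–p interval produce the single-crossover classes w p vi and w+ p+ vi+ (114 + 93 = 207) plus the double crossovers (16).
RF(vi–p) = (207 + 16) / 945 = 223/945 = 0.2360 → 23.6 map units.

23.6 map units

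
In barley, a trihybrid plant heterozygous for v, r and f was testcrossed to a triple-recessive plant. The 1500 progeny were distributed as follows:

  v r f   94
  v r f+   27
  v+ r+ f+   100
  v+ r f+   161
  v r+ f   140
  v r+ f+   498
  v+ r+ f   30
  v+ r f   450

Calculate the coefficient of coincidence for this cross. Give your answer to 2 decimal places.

The two most frequent reciprocal classes, v r+ f+ and v+ r f, are the parental types, so the F1 was v r+ f+ / v+ r f.
The two rarest classes, v r f+ and v+ r+ f, are the double crossovers. Comparing them with the parentals, only the r allele has switched, so r is the middle locus and the order is f – r – v.
f–r: (301 + 57)/1500 = 0.2387; r–v: (194 + 57)/1500 = 0.1673.
Expected DCO frequency = 0.2387 × 0.1673 ≈ 0.03993; observed = 57/1500 ≈ 0.03800.
Coefficient of coincidence = 0.03800/0.03993 ≈ 0.95.

0.95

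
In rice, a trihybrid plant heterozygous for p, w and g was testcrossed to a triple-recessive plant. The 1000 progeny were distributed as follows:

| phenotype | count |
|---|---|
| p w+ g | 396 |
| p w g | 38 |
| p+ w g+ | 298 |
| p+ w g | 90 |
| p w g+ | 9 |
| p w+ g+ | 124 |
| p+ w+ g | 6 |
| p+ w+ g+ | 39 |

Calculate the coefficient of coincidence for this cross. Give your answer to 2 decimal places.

The two most frequent reciprocal classes, p+ w g+ and p w+ g, are the parental types, so the F1 was p+ w g+ / p w+ g.
The two rarest classes, p w g+ and p+ w+ g, are the double crossovers. Comparing them with the parentals, only the p allele has switched, so p is the middle locus and the order is g – p – w.
g–p: (214 + 15)/1000 = 0.2290; p–w: (77 + 15)/1000 = 0.0920.
Expected DCO frequency = 0.2290 × 0.0920 ≈ 0.02107; observed = 15/1000 ≈ 0.01500.
Coefficient of coincidence = 0.01500/0.02107 ≈ 0.71.

0.71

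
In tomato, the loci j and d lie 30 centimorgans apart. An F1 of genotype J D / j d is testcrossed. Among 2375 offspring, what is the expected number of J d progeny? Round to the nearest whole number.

356

A map distance of 30 centimorgans corresponds to a recombination frequency of 0.300.
The F1 is J D / j d, so J d is a recombinant gamete class with expected frequency r/2 = 0.300/2 = 0.1500.
Expected number = 0.1500 × 2375 = 356.25 ≈ 356.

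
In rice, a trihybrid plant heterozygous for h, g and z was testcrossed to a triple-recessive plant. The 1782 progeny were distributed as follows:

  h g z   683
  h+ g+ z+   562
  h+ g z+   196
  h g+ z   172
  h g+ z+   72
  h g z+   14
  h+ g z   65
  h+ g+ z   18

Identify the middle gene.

The two most frequent reciprocal classes, h g z and h+ g+ z+, are the parental types, so the F1 was h g z / h+ g+ z+.
The two rarest classes, h g z+ and h+ g+ z, are the double crossovers. Comparing them with the parentals, only the z allele has switched, so z is the middle locus and the order is g – z – h.

z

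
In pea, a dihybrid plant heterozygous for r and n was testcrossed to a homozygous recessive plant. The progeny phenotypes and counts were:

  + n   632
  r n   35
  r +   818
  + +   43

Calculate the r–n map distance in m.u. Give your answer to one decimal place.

The two most frequent classes, + n (632) and r + (818), are the parental types, so the F1 was + n / r +.
The recombinant classes are + + and r n: 43 + 35 = 78.
Recombination frequency = 78/1528 = 0.0510 ≈ 5.1%, i.e. 5.1 m.u.

5.1 m.u.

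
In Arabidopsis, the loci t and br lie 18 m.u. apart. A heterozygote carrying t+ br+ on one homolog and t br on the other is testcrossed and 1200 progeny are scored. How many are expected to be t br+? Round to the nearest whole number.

A map distance of 18 m.u. corresponds to a recombination frequency of 0.180.
The F1 is t+ br+ / t br, so t br+ is a recombinant gamete class with expected frequency r/2 = 0.180/2 = 0.0900.
Expected number = 0.0900 × 1200 = 108.00 ≈ 108.

108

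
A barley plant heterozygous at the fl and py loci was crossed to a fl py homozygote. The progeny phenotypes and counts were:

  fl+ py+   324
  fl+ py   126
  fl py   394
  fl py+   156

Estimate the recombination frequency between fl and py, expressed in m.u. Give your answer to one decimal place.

The two most frequent classes, fl+ py+ (324) and fl py (394), are the parental types, so the F1 was fl+ py+ / fl py.
The recombinant classes are fl+ py and fl py+: 126 + 156 = 282.
Recombination frequency = 282/1000 = 0.2820 ≈ 28.2%, i.e. 28.2 m.u.

28.2 m.u.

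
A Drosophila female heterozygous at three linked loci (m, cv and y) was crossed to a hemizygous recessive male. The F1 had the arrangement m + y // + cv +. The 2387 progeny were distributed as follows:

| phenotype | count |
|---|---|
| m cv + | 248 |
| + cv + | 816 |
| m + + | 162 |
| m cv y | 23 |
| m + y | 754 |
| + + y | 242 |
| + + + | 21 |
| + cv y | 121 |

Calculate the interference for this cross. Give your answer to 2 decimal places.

0.40

The two rarest classes, m cv y and + + +, are the double crossovers. Comparing them with the parentals, only the cv allele has switched, so cv is the middle locus and the order is m – cv – y.
m–cv: (490 + 44)/2387 = 0.2237; cv–y: (283 + 44)/2387 = 0.1370.
Expected DCO frequency = 0.2237 × 0.1370 ≈ 0.03065; observed = 44/2387 ≈ 0.01843.
Coefficient of coincidence = 0.01843/0.03065 ≈ 0.60; interference = 1 − 0.60 = 0.40.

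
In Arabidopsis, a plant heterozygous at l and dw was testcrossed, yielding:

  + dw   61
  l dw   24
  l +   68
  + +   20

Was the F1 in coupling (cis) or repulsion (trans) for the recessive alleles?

trans

The two most frequent classes are + dw (61) and l + (68); these are the parental (non-recombinant) types.
So the F1 carried + dw on one chromosome and l + on the other — the recessive alleles are on opposite chromosomes (trans / repulsion).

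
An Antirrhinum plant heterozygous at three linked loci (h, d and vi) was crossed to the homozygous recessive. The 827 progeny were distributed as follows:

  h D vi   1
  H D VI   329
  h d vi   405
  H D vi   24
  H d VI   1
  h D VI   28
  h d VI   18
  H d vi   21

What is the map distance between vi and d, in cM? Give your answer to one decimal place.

The two most frequent reciprocal classes, H D VI and h d vi, are the parental types, so the F1 was H D VI / h d vi.
The two rarest classes, H d VI and h D vi, are the double crossovers. Comparing them with the parentals, only the d allele has switched, so d is the middle locus and the order is h – d – vi.
Crossovers in the d–vi interval produce the single-crossover classes H D vi and h d VI (24 + 18 = 42) plus the double crossovers (2).
RF(d–vi) = (42 + 2) / 827 = 44/827 = 0.0532 → 5.3 cM.

5.3 cM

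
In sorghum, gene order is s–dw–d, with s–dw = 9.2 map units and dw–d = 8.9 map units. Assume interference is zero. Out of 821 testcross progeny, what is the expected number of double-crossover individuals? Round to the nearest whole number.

Map distances give recombination frequencies of 0.092 and 0.089 for the two intervals.
With no interference, expected double-crossover frequency = 0.092 × 0.089 = 0.00819.
Expected number = 0.00819 × 821 = 6.72 ≈ 7.

7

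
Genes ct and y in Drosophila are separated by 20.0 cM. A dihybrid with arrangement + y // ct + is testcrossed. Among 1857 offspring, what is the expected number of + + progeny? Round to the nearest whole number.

A map distance of 20.0 cM corresponds to a recombination frequency of 0.200.
The F1 is + y / ct +, so + + is a recombinant gamete class with expected frequency r/2 = 0.200/2 = 0.1000.
Expected number = 0.1000 × 1857 = 185.70 ≈ 186.

186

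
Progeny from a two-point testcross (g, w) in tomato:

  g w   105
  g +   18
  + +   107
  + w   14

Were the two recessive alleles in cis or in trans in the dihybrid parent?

cis

The two most frequent classes are + + (107) and g w (105); these are the parental (non-recombinant) types.
So the F1 carried + + on one chromosome and g w on the other — the recessive alleles are on the same chromosome (cis / coupling).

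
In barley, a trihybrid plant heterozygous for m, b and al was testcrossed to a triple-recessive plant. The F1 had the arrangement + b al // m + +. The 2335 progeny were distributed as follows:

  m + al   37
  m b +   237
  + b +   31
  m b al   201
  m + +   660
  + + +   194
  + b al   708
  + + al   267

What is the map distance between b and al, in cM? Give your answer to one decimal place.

24.5 cM

The two rarest classes, + b + and m + al, are the double crossovers. Comparing them with the parentals, only the al allele has switched, so al is the middle locus and the order is m – al – b.
Crossovers in the al–b interval produce the single-crossover classes + + al and m b + (267 + 237 = 504) plus the double crossovers (68).
RF(al–b) = (504 + 68) / 2335 = 572/2335 = 0.2450 → 24.5 cM.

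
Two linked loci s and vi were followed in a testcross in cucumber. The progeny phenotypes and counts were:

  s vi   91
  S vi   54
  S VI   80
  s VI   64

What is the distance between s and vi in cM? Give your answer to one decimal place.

The two most frequent classes, S VI (80) and s vi (91), are the parental types, so the F1 was S VI / s vi.
The recombinant classes are S vi and s VI: 54 + 64 = 118.
Recombination frequency = 118/289 = 0.4083 ≈ 40.8%, i.e. 40.8 cM.

40.8 cM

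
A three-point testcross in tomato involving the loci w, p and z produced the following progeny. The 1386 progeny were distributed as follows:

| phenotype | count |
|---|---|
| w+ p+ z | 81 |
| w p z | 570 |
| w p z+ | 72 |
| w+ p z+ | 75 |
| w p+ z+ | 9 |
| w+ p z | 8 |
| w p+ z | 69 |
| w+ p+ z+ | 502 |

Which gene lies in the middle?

w

The two most frequent reciprocal classes, w p z and w+ p+ z+, are the parental types, so the F1 was w p z / w+ p+ z+.
The two rarest classes, w+ p z and w p+ z+, are the double crossovers. Comparing them with the parentals, only the w allele has switched, so w is the middle locus and the order is z – w – p.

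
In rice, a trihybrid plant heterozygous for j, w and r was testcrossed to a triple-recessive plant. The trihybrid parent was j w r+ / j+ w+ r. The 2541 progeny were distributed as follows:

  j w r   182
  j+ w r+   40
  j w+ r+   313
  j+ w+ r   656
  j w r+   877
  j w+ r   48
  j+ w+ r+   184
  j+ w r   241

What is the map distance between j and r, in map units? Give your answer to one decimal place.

The two rarest classes, j+ w r+ and j w+ r, are the double crossovers. Comparing them with the parentals, only the j allele has switched, so j is the middle locus and the order is w – j – r.
Crossovers in the j–r interval produce the single-crossover classes j w r and j+ w+ r+ (182 + 184 = 366) plus the double crossovers (88).
RF(j–r) = (366 + 88) / 2541 = 454/2541 = 0.1787 → 17.9 map units.

17.9 map units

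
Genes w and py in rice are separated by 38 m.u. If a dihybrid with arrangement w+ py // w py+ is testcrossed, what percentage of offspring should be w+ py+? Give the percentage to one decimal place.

A map distance of 38 m.u. corresponds to a recombination frequency of 0.380.
The F1 is w+ py / w py+, so w+ py+ is a recombinant gamete class with expected frequency r/2 = 0.380/2 = 0.1900.
That is 0.1900 = 19.0% of the progeny.

19.0%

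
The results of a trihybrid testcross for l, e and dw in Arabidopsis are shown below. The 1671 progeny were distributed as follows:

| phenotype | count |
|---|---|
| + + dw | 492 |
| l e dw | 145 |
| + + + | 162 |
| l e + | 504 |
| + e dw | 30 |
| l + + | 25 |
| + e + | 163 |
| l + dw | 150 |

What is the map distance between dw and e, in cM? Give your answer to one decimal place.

21.7 cM

The two most frequent reciprocal classes, l e + and + + dw, are the parental types, so the F1 was l e + / + + dw.
The two rarest classes, l + + and + e dw, are the double crossovers. Comparing them with the parentals, only the e allele has switched, so e is the middle locus and the order is l – e – dw.
Crossovers in the e–dw interval produce the single-crossover classes l e dw and + + + (145 + 162 = 307) plus the double crossovers (55).
RF(e–dw) = (307 + 55) / 1671 = 362/1671 = 0.2166 → 21.7 cM.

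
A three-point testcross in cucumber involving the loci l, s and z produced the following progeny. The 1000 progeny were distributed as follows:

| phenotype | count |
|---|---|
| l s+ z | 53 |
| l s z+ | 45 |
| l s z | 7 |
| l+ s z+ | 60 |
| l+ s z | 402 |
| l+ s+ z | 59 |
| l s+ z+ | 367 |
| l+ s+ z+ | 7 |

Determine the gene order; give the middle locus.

The two most frequent reciprocal classes, l s+ z+ and l+ s z, are the parental types, so the F1 was l s+ z+ / l+ s z.
The two rarest classes, l+ s+ z+ and l s z, are the double crossovers. Comparing them with the parentals, only the l allele has switched, so l is the middle locus and the order is z – l – s.

l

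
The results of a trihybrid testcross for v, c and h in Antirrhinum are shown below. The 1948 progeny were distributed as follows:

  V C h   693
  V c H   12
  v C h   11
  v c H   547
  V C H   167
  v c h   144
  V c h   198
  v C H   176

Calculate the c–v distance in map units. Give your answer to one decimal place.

The two most frequent reciprocal classes, v c H and V C h, are the parental types, so the F1 was v c H / V C h.
The two rarest classes, V c H and v C h, are the double crossovers. Comparing them with the parentals, only the v allele has switched, so v is the middle locus and the order is h – v – c.
Crossovers in the v–c interval produce the single-crossover classes v C H and V c h (176 + 198 = 374) plus the double crossovers (23).
RF(v–c) = (374 + 23) / 1948 = 397/1948 = 0.2038 → 20.4 map units.

20.4 map units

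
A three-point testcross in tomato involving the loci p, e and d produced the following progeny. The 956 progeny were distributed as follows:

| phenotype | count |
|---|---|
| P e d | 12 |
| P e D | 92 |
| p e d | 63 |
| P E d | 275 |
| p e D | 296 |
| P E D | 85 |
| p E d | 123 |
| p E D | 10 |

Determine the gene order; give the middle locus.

e

The two most frequent reciprocal classes, p e D and P E d, are the parental types, so the F1 was p e D / P E d.
The two rarest classes, p E D and P e d, are the double crossovers. Comparing them with the parentals, only the e allele has switched, so e is the middle locus and the order is p – e – d.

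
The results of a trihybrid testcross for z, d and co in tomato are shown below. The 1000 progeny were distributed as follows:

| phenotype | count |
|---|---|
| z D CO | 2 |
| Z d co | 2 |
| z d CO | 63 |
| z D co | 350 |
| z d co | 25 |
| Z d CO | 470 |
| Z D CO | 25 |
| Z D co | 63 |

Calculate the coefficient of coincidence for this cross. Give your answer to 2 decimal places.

The two most frequent reciprocal classes, z D co and Z d CO, are the parental types, so the F1 was z D co / Z d CO.
The two rarest classes, z D CO and Z d co, are the double crossovers. Comparing them with the parentals, only the co allele has switched, so co is the middle locus and the order is z – co – d.
z–co: (126 + 4)/1000 = 0.1300; co–d: (50 + 4)/1000 = 0.0540.
Expected DCO frequency = 0.1300 × 0.0540 ≈ 0.00702; observed = 4/1000 ≈ 0.00400.
Coefficient of coincidence = 0.00400/0.00702 ≈ 0.57.

0.57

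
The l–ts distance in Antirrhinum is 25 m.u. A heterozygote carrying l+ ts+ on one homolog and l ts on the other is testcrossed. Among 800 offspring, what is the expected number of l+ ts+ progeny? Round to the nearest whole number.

300

A map distance of 25 m.u. corresponds to a recombination frequency of 0.250.
The F1 is l+ ts+ / l ts, so l+ ts+ is a parental gamete class with expected frequency (1 − r)/2 = 0.750/2 = 0.3750.
Expected number = 0.3750 × 800 = 300.00 ≈ 300.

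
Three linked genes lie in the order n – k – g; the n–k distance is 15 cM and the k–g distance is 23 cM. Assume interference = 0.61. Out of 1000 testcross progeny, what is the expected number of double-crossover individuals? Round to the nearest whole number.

13

Map distances give recombination frequencies of 0.150 and 0.230 for the two intervals.
With interference 0.61 (so coincidence = 0.39), expected double-crossover frequency = 0.150 × 0.230 × 0.39 = 0.01346.
Expected number = 0.01346 × 1000 = 13.46 ≈ 13.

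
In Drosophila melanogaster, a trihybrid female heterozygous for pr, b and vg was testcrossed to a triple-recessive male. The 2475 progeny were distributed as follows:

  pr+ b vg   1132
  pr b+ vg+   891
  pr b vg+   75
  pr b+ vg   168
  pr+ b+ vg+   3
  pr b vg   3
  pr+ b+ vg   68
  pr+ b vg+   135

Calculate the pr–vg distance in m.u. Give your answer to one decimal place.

12.5 m.u.

The two most frequent reciprocal classes, pr b+ vg+ and pr+ b vg, are the parental types, so the F1 was pr b+ vg+ / pr+ b vg.
The two rarest classes, pr+ b+ vg+ and pr b vg, are the double crossovers. Comparing them with the parentals, only the pr allele has switched, so pr is the middle locus and the order is b – pr – vg.
Crossovers in the pr–vg interval produce the single-crossover classes pr b+ vg and pr+ b vg+ (168 + 135 = 303) plus the double crossovers (6).
RF(pr–vg) = (303 + 6) / 2475 = 309/2475 = 0.1248 → 12.5 m.u.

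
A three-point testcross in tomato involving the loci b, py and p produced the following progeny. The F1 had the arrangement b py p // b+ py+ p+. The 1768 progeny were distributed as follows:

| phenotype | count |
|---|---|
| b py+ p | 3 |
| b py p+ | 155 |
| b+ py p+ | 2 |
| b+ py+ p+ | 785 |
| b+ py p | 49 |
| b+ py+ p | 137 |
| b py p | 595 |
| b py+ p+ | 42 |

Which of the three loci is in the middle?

The two rarest classes, b py+ p and b+ py p+, are the double crossovers. Comparing them with the parentals, only the py allele has switched, so py is the middle locus and the order is p – py – b.

py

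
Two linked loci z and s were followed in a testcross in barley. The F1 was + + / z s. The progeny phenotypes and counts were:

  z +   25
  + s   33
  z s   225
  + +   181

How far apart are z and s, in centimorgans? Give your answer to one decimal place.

12.5 centimorgans

The recombinant classes are + s and z +: 33 + 25 = 58.
Recombination frequency = 58/464 = 0.1250 ≈ 12.5%, i.e. 12.5 centimorgans.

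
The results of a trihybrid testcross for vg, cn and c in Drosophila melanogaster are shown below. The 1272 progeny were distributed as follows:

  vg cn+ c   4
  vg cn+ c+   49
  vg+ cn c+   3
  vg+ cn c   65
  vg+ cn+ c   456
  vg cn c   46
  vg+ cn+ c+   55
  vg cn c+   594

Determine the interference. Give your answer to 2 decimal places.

0.32

The two most frequent reciprocal classes, vg cn c+ and vg+ cn+ c, are the parental types, so the F1 was vg cn c+ / vg+ cn+ c.
The two rarest classes, vg+ cn c+ and vg cn+ c, are the double crossovers. Comparing them with the parentals, only the vg allele has switched, so vg is the middle locus and the order is c – vg – cn.
c–vg: (101 + 7)/1272 = 0.0849; vg–cn: (114 + 7)/1272 = 0.0951.
Expected DCO frequency = 0.0849 × 0.0951 ≈ 0.00807; observed = 7/1272 ≈ 0.00550.
Coefficient of coincidence = 0.00550/0.00807 ≈ 0.68; interference = 1 − 0.68 = 0.32.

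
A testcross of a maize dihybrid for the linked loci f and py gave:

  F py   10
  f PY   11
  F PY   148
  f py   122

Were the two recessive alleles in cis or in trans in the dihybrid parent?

The two most frequent classes are F PY (148) and f py (122); these are the parental (non-recombinant) types.
So the F1 carried F PY on one chromosome and f py on the other — the recessive alleles are on the same chromosome (cis / coupling).

cis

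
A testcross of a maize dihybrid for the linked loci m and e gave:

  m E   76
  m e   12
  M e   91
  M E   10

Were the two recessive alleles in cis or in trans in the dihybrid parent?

The two most frequent classes are M e (91) and m E (76); these are the parental (non-recombinant) types.
So the F1 carried M e on one chromosome and m E on the other — the recessive alleles are on opposite chromosomes (trans / repulsion).

trans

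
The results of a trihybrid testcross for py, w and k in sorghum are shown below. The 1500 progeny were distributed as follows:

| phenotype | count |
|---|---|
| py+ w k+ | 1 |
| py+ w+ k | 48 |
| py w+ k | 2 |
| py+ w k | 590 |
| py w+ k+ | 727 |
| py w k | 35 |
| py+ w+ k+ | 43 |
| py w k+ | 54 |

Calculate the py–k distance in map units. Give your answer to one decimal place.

5.4 map units

The two most frequent reciprocal classes, py+ w k and py w+ k+, are the parental types, so the F1 was py+ w k / py w+ k+.
The two rarest classes, py+ w k+ and py w+ k, are the double crossovers. Comparing them with the parentals, only the k allele has switched, so k is the middle locus and the order is py – k – w.
Crossovers in the py–k interval produce the single-crossover classes py w k and py+ w+ k+ (35 + 43 = 78) plus the double crossovers (3).
RF(py–k) = (78 + 3) / 1500 = 81/1500 = 0.0540 → 5.4 map units.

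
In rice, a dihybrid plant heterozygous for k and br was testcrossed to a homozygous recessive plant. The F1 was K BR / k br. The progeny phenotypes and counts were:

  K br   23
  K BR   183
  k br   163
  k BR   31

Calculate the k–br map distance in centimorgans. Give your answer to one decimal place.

The recombinant classes are K br and k BR: 23 + 31 = 54.
Recombination frequency = 54/400 = 0.1350 ≈ 13.5%, i.e. 13.5 centimorgans.

13.5 centimorgans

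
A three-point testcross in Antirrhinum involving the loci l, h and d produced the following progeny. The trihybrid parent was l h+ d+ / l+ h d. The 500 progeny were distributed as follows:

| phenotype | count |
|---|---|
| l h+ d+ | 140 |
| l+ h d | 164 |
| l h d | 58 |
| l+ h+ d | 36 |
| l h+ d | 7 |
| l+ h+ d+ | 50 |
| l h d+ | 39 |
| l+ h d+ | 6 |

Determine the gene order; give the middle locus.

The two rarest classes, l h+ d and l+ h d+, are the double crossovers. Comparing them with the parentals, only the d allele has switched, so d is the middle locus and the order is h – d – l.

d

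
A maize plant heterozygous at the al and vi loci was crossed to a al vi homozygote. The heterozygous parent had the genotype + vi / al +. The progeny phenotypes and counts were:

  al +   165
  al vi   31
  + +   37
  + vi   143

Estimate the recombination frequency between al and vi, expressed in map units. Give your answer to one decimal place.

18.1 map units

The recombinant classes are + + and al vi: 37 + 31 = 68.
Recombination frequency = 68/376 = 0.1809 ≈ 18.1%, i.e. 18.1 map units.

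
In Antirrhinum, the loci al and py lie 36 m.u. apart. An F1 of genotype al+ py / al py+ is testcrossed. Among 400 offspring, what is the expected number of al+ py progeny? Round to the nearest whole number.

A map distance of 36 m.u. corresponds to a recombination frequency of 0.360.
The F1 is al+ py / al py+, so al+ py is a parental gamete class with expected frequency (1 − r)/2 = 0.640/2 = 0.3200.
Expected number = 0.3200 × 400 = 128.00 ≈ 128.

128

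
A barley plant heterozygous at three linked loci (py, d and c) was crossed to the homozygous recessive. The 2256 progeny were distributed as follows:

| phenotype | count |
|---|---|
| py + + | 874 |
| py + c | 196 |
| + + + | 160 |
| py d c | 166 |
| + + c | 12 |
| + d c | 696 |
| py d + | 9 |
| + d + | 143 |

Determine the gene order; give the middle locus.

The two most frequent reciprocal classes, + d c and py + +, are the parental types, so the F1 was + d c / py + +.
The two rarest classes, + + c and py d +, are the double crossovers. Comparing them with the parentals, only the d allele has switched, so d is the middle locus and the order is c – d – py.

d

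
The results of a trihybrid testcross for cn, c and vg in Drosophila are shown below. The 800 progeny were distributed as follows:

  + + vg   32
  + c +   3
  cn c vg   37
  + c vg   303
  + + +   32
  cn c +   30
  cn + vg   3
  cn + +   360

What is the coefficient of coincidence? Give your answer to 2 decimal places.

0.94

The two most frequent reciprocal classes, + c vg and cn + +, are the parental types, so the F1 was + c vg / cn + +.
The two rarest classes, + c + and cn + vg, are the double crossovers. Comparing them with the parentals, only the vg allele has switched, so vg is the middle locus and the order is c – vg – cn.
c–vg: (62 + 6)/800 = 0.0850; vg–cn: (69 + 6)/800 = 0.0938.
Expected DCO frequency = 0.0850 × 0.0938 ≈ 0.00797; observed = 6/800 ≈ 0.00750.
Coefficient of coincidence = 0.00750/0.00797 ≈ 0.94.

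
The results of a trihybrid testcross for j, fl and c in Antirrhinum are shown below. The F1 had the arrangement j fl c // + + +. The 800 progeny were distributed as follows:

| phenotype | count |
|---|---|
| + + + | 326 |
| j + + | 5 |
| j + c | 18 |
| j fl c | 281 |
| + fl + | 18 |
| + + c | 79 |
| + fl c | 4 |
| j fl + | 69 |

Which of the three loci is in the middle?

The two rarest classes, + fl c and j + +, are the double crossovers. Comparing them with the parentals, only the j allele has switched, so j is the middle locus and the order is fl – j – c.

j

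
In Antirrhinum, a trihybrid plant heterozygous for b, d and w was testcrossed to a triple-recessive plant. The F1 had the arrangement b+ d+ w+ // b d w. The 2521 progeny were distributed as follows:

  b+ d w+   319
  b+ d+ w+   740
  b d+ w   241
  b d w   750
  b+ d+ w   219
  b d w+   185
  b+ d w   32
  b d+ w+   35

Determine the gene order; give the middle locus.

b

The two rarest classes, b d+ w+ and b+ d w, are the double crossovers. Comparing them with the parentals, only the b allele has switched, so b is the middle locus and the order is d – b – w.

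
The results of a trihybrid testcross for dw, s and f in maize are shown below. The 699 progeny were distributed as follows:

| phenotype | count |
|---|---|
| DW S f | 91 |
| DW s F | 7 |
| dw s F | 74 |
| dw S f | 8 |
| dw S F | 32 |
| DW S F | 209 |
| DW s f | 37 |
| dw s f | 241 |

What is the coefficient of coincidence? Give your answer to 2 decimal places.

The two most frequent reciprocal classes, dw s f and DW S F, are the parental types, so the F1 was dw s f / DW S F.
The two rarest classes, dw S f and DW s F, are the double crossovers. Comparing them with the parentals, only the s allele has switched, so s is the middle locus and the order is dw – s – f.
dw–s: (69 + 15)/699 = 0.1202; s–f: (165 + 15)/699 = 0.2575.
Expected DCO frequency = 0.1202 × 0.2575 ≈ 0.03095; observed = 15/699 ≈ 0.02146.
Coefficient of coincidence = 0.02146/0.03095 ≈ 0.69.

0.69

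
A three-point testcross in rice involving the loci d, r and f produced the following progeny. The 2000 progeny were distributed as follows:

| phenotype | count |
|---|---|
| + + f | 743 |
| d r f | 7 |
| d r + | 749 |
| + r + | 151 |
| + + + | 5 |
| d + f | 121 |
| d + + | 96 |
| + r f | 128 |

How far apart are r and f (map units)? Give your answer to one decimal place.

The two most frequent reciprocal classes, + + f and d r +, are the parental types, so the F1 was + + f / d r +.
The two rarest classes, + + + and d r f, are the double crossovers. Comparing them with the parentals, only the f allele has switched, so f is the middle locus and the order is r – f – d.
Crossovers in the r–f interval produce the single-crossover classes + r f and d + + (128 + 96 = 224) plus the double crossovers (12).
RF(r–f) = (224 + 12) / 2000 = 236/2000 = 0.1180 → 11.8 map units.

11.8 map units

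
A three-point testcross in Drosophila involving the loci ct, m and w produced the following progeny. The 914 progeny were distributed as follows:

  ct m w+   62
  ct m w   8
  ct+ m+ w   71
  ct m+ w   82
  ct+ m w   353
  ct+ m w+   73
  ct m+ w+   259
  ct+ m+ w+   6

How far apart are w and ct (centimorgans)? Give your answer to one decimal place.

18.5 centimorgans

The two most frequent reciprocal classes, ct+ m w and ct m+ w+, are the parental types, so the F1 was ct+ m w / ct m+ w+.
The two rarest classes, ct m w and ct+ m+ w+, are the double crossovers. Comparing them with the parentals, only the ct allele has switched, so ct is the middle locus and the order is m – ct – w.
Crossovers in the ct–w interval produce the single-crossover classes ct+ m w+ and ct m+ w (73 + 82 = 155) plus the double crossovers (14).
RF(ct–w) = (155 + 14) / 914 = 169/914 = 0.1849 → 18.5 centimorgans.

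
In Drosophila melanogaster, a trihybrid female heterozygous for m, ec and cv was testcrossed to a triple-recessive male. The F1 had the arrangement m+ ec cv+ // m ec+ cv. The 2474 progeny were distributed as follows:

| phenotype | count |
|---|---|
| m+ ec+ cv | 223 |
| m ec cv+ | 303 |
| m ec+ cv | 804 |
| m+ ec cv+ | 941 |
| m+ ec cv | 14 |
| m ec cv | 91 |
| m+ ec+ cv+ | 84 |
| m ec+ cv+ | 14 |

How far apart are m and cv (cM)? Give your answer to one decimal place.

22.4 cM

The two rarest classes, m+ ec cv and m ec+ cv+, are the double crossovers. Comparing them with the parentals, only the cv allele has switched, so cv is the middle locus and the order is m – cv – ec.
Crossovers in the m–cv interval produce the single-crossover classes m ec cv+ and m+ ec+ cv (303 + 223 = 526) plus the double crossovers (28).
RF(m–cv) = (526 + 28) / 2474 = 554/2474 = 0.2239 → 22.4 cM.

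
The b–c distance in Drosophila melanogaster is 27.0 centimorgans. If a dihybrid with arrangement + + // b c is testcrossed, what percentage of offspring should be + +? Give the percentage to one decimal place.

36.5%

A map distance of 27.0 centimorgans corresponds to a recombination frequency of 0.270.
The F1 is + + / b c, so + + is a parental gamete class with expected frequency (1 − r)/2 = 0.730/2 = 0.3650.
That is 0.3650 = 36.5% of the progeny.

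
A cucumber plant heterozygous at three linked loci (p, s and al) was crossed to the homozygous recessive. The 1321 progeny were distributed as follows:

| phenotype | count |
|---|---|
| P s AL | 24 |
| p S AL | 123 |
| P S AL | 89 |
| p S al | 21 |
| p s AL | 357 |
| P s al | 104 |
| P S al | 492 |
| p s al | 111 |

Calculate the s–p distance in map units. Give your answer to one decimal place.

The two most frequent reciprocal classes, p s AL and P S al, are the parental types, so the F1 was p s AL / P S al.
The two rarest classes, P s AL and p S al, are the double crossovers. Comparing them with the parentals, only the p allele has switched, so p is the middle locus and the order is s – p – al.
Crossovers in the s–p interval produce the single-crossover classes p S AL and P s al (123 + 104 = 227) plus the double crossovers (45).
RF(s–p) = (227 + 45) / 1321 = 272/1321 = 0.2059 → 20.6 map units.

20.6 map units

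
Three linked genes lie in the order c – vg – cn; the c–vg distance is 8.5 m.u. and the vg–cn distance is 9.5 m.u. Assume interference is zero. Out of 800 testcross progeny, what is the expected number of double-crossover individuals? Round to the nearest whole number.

Map distances give recombination frequencies of 0.085 and 0.095 for the two intervals.
With no interference, expected double-crossover frequency = 0.085 × 0.095 = 0.00808.
Expected number = 0.00808 × 800 = 6.46 ≈ 6.

6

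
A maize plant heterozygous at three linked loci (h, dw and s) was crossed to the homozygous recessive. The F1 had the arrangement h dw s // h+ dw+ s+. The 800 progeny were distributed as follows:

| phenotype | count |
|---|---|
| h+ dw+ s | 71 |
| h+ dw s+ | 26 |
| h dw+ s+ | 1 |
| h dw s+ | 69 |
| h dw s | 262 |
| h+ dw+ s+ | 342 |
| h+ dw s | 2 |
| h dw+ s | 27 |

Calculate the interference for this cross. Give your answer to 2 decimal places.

The two rarest classes, h+ dw s and h dw+ s+, are the double crossovers. Comparing them with the parentals, only the h allele has switched, so h is the middle locus and the order is dw – h – s.
dw–h: (53 + 3)/800 = 0.0700; h–s: (140 + 3)/800 = 0.1787.
Expected DCO frequency = 0.0700 × 0.1787 ≈ 0.01251; observed = 3/800 ≈ 0.00375.
Coefficient of coincidence = 0.00375/0.01251 ≈ 0.30; interference = 1 − 0.30 = 0.70.

0.70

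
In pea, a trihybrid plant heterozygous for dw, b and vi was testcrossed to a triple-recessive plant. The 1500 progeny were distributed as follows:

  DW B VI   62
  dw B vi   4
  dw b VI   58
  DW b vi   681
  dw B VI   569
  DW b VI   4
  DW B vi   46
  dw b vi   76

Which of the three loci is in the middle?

vi

The two most frequent reciprocal classes, dw B VI and DW b vi, are the parental types, so the F1 was dw B VI / DW b vi.
The two rarest classes, dw B vi and DW b VI, are the double crossovers. Comparing them with the parentals, only the vi allele has switched, so vi is the middle locus and the order is b – vi – dw.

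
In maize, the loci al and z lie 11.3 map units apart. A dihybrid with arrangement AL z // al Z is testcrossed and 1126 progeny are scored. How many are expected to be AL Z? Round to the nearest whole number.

A map distance of 11.3 map units corresponds to a recombination frequency of 0.113.
The F1 is AL z / al Z, so AL Z is a recombinant gamete class with expected frequency r/2 = 0.113/2 = 0.0565.
Expected number = 0.0565 × 1126 = 63.62 ≈ 64.

64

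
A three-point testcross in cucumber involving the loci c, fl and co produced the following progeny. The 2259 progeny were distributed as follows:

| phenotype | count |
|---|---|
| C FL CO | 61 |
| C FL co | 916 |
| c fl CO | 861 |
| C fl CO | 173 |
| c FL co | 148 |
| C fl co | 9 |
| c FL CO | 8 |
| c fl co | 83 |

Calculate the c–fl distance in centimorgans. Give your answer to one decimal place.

The two most frequent reciprocal classes, C FL co and c fl CO, are the parental types, so the F1 was C FL co / c fl CO.
The two rarest classes, C fl co and c FL CO, are the double crossovers. Comparing them with the parentals, only the fl allele has switched, so fl is the middle locus and the order is co – fl – c.
Crossovers in the fl–c interval produce the single-crossover classes c FL co and C fl CO (148 + 173 = 321) plus the double crossovers (17).
RF(fl–c) = (321 + 17) / 2259 = 338/2259 = 0.1496 → 15.0 centimorgans.

15.0 centimorgans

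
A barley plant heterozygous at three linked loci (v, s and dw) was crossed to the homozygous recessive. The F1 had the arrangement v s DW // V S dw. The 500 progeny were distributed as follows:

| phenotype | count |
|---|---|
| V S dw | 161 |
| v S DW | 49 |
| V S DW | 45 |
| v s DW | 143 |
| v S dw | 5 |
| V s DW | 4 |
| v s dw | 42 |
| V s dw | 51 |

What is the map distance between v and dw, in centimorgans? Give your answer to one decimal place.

The two rarest classes, V s DW and v S dw, are the double crossovers. Comparing them with the parentals, only the v allele has switched, so v is the middle locus and the order is s – v – dw.
Crossovers in the v–dw interval produce the single-crossover classes v s dw and V S DW (42 + 45 = 87) plus the double crossovers (9).
RF(v–dw) = (87 + 9) / 500 = 96/500 = 0.1920 → 19.2 centimorgans.

19.2 centimorgans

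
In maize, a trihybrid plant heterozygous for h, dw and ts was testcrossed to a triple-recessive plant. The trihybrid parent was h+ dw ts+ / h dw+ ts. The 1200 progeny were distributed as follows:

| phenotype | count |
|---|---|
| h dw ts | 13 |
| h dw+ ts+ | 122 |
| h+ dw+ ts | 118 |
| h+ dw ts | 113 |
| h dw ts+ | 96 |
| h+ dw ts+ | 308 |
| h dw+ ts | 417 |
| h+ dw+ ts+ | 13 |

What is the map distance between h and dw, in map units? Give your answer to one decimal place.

The two rarest classes, h+ dw+ ts+ and h dw ts, are the double crossovers. Comparing them with the parentals, only the dw allele has switched, so dw is the middle locus and the order is h – dw – ts.
Crossovers in the h–dw interval produce the single-crossover classes h dw ts+ and h+ dw+ ts (96 + 118 = 214) plus the double crossovers (26).
RF(h–dw) = (214 + 26) / 1200 = 240/1200 = 0.2000 → 20.0 map units.

20.0 map units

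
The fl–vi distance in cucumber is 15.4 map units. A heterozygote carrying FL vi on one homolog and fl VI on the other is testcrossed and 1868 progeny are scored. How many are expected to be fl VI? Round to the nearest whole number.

790

A map distance of 15.4 map units corresponds to a recombination frequency of 0.154.
The F1 is FL vi / fl VI, so fl VI is a parental gamete class with expected frequency (1 − r)/2 = 0.846/2 = 0.4230.
Expected number = 0.4230 × 1868 = 790.16 ≈ 790.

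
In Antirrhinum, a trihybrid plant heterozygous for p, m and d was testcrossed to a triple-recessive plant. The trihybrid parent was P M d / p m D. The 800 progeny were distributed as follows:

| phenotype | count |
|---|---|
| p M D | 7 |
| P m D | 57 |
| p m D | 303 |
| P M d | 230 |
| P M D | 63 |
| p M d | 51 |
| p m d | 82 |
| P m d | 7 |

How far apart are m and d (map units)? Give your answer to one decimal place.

The two rarest classes, P m d and p M D, are the double crossovers. Comparing them with the parentals, only the m allele has switched, so m is the middle locus and the order is d – m – p.
Crossovers in the d–m interval produce the single-crossover classes P M D and p m d (63 + 82 = 145) plus the double crossovers (14).
RF(d–m) = (145 + 14) / 800 = 159/800 = 0.1988 → 19.9 map units.

19.9 map units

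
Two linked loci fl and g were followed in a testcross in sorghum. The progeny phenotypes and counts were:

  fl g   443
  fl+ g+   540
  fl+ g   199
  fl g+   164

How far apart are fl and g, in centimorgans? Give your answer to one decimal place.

The two most frequent classes, fl+ g+ (540) and fl g (443), are the parental types, so the F1 was fl+ g+ / fl g.
The recombinant classes are fl+ g and fl g+: 199 + 164 = 363.
Recombination frequency = 363/1346 = 0.2697 ≈ 27.0%, i.e. 27.0 centimorgans.

27.0 centimorgans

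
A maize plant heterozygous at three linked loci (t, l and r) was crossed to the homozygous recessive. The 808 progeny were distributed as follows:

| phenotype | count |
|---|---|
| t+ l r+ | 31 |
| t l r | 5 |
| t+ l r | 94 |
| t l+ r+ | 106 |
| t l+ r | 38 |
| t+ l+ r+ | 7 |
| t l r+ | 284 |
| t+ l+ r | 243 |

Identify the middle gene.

r

The two most frequent reciprocal classes, t l r+ and t+ l+ r, are the parental types, so the F1 was t l r+ / t+ l+ r.
The two rarest classes, t l r and t+ l+ r+, are the double crossovers. Comparing them with the parentals, only the r allele has switched, so r is the middle locus and the order is t – r – l.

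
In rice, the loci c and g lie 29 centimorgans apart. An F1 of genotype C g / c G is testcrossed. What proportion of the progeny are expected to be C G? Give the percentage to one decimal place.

A map distance of 29 centimorgans corresponds to a recombination frequency of 0.290.
The F1 is C g / c G, so C G is a recombinant gamete class with expected frequency r/2 = 0.290/2 = 0.1450.
That is 0.1450 = 14.5% of the progeny.

14.5%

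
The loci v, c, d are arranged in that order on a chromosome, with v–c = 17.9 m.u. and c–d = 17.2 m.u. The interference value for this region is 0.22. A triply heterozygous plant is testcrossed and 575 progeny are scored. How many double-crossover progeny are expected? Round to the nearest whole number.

14

Map distances give recombination frequencies of 0.179 and 0.172 for the two intervals.
With interference 0.22 (so coincidence = 0.78), expected double-crossover frequency = 0.179 × 0.172 × 0.78 = 0.02401.
Expected number = 0.02401 × 575 = 13.81 ≈ 14.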